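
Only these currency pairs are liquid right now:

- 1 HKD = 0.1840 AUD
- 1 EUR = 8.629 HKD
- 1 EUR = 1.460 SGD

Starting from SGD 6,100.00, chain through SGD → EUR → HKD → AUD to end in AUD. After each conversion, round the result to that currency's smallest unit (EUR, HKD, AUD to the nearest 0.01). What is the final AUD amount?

SGD 6,100.00 ÷ 1.460 = EUR 4,178.08
EUR 4,178.08 × 8.629 = HKD 36,052.65
HKD 36,052.65 × 0.1840 = AUD 6,633.69

AUD 6,633.69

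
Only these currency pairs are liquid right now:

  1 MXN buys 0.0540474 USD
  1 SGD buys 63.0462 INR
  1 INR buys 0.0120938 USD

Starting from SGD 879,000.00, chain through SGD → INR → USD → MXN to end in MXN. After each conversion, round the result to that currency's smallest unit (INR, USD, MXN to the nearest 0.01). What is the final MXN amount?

SGD 879,000.00 × 63.0462 = INR 55,417,609.80
INR 55,417,609.80 × 0.0120938 = USD 670,209.49
USD 670,209.49 ÷ 0.0540474 = MXN 12,400,402.05

MXN 12,400,402.05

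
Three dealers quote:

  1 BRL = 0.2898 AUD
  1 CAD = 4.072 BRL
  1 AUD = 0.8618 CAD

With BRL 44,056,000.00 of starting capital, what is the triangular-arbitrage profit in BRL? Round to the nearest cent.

Profit: BRL 748,094.41

Profitable loop is BRL → AUD → CAD → BRL:
BRL 44,056,000.00 × 0.2898 = AUD 12,767,428.80
AUD 12,767,428.80 × 0.8618 = CAD 11,002,970.14
CAD 11,002,970.14 × 4.072 = BRL 44,804,094.41
Profit = BRL 44,804,094.41 − BRL 44,056,000.00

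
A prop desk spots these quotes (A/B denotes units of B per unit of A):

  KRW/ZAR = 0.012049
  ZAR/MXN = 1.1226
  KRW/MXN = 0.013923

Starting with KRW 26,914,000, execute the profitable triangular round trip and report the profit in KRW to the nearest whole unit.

Profit: KRW 789,525

Profitable loop is KRW → MXN → ZAR → KRW:
KRW 26,914,000 × 0.013923 = MXN 374,723.62
MXN 374,723.62 ÷ 1.1226 = ZAR 333,799.77
ZAR 333,799.77 ÷ 0.012049 = KRW 27,703,525
Profit = KRW 27,703,525 − KRW 26,914,000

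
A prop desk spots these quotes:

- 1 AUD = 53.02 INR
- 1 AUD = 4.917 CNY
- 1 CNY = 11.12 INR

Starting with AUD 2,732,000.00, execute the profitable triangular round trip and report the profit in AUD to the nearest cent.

Profitable loop is AUD → CNY → INR → AUD:
AUD 2,732,000.00 × 4.917 = CNY 13,433,244.00
CNY 13,433,244.00 × 11.12 = INR 149,377,673.28
INR 149,377,673.28 ÷ 53.02 = AUD 2,817,383.50
Profit = AUD 2,817,383.50 − AUD 2,732,000.00

Profit: AUD 85,383.50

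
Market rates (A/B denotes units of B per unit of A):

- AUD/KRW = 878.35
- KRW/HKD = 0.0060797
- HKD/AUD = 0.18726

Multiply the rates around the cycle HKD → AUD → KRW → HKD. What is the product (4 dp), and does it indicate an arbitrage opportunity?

1.0000 (no arbitrage)

Around HKD → AUD → KRW → HKD: 1 × 0.18726 × 878.35 × 0.0060797 = 0.999988
Product ≈ 1 (deviation 0.001%, within rounding noise).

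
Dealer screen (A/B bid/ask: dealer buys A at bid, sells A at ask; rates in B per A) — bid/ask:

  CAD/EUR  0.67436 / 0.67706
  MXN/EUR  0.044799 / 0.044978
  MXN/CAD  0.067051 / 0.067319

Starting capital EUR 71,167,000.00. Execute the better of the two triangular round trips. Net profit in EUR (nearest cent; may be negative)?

Net profit: EUR 377,389.15

Best loop EUR → MXN → CAD → EUR:
EUR 71,167,000.00 ÷ 0.044978 (buy MXN at ask) = MXN 1,582,262,439.41
MXN 1,582,262,439.41 × 0.067051 (sell MXN at bid) = CAD 106,092,278.83
CAD 106,092,278.83 × 0.67436 (sell CAD at bid) = EUR 71,544,389.15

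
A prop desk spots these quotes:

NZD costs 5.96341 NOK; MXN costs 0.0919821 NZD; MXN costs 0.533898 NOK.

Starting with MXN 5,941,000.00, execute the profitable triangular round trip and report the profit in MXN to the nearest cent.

Profit: MXN 162,785.29

Profitable loop is MXN → NZD → NOK → MXN:
MXN 5,941,000.00 × 0.0919821 = NZD 546,465.66
NZD 546,465.66 × 5.96341 = NOK 3,258,798.76
NOK 3,258,798.76 ÷ 0.533898 = MXN 6,103,785.29
Profit = MXN 6,103,785.29 − MXN 5,941,000.00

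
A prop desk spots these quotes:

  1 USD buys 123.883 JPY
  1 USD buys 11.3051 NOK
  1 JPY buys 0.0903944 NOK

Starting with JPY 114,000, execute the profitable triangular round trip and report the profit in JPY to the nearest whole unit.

Profit: JPY 1,087

Profitable loop is JPY → USD → NOK → JPY:
JPY 114,000 ÷ 123.883 = USD 920.22
USD 920.22 × 11.3051 = NOK 10,403.21
NOK 10,403.21 ÷ 0.0903944 = JPY 115,087
Profit = JPY 115,087 − JPY 114,000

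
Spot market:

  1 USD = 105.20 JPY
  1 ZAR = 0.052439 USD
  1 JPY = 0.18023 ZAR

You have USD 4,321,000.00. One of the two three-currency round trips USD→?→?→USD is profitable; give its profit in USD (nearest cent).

Profit: USD 24,973.19

Profitable loop is USD → ZAR → JPY → USD:
USD 4,321,000.00 ÷ 0.052439 = ZAR 82,400,503.44
ZAR 82,400,503.44 ÷ 0.18023 = JPY 457,196,379
JPY 457,196,379 ÷ 105.20 = USD 4,345,973.19
Profit = USD 4,345,973.19 − USD 4,321,000.00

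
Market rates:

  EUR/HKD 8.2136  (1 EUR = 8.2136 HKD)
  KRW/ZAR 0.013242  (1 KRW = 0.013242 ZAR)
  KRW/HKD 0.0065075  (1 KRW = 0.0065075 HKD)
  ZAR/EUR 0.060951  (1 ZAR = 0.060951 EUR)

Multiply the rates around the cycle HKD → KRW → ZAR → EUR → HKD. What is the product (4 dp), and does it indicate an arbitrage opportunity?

1.0187 (arbitrage exists)

Around HKD → KRW → ZAR → EUR → HKD: 1 ÷ 0.0065075 × 0.013242 × 0.060951 × 8.2136 = 1.018718
Product > 1; profitable direction is HKD → KRW → ZAR → EUR → HKD.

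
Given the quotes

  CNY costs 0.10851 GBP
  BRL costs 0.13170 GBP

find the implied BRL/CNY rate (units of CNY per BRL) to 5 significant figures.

1 BRL × 0.13170 = 0.1317 GBP
0.1317 GBP ÷ 0.10851 = 1.21371 CNY

BRL/CNY = 1.2137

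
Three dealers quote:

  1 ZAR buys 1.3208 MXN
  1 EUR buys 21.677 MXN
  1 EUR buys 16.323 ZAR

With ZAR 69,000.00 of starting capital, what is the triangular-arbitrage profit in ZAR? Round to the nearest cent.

Profitable loop is ZAR → EUR → MXN → ZAR:
ZAR 69,000.00 ÷ 16.323 = EUR 4,227.16
EUR 4,227.16 × 21.677 = MXN 91,632.24
MXN 91,632.24 ÷ 1.3208 = ZAR 69,376.31
Profit = ZAR 69,376.31 − ZAR 69,000.00

Profit: ZAR 376.31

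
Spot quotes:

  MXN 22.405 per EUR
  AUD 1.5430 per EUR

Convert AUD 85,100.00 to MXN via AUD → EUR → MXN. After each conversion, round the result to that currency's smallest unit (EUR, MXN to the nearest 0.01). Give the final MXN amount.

MXN 1,235,687.28

AUD 85,100.00 ÷ 1.5430 = EUR 55,152.30
EUR 55,152.30 × 22.405 = MXN 1,235,687.28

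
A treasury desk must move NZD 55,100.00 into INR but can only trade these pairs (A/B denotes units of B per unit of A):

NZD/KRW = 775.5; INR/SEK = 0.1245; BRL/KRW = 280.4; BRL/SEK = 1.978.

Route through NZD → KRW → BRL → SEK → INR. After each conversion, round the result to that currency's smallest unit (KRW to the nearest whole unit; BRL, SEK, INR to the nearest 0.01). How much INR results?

NZD 55,100.00 × 775.5 = KRW 42,730,050
KRW 42,730,050 ÷ 280.4 = BRL 152,389.62
BRL 152,389.62 × 1.978 = SEK 301,426.67
SEK 301,426.67 ÷ 0.1245 = INR 2,421,097.75

INR 2,421,097.75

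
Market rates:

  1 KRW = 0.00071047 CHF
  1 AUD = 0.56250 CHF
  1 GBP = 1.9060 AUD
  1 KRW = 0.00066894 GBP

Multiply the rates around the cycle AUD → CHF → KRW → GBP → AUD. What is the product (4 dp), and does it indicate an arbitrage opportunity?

Around AUD → CHF → KRW → GBP → AUD: 1 × 0.56250 ÷ 0.00071047 × 0.00066894 × 1.9060 = 1.009455
Product > 1; profitable direction is AUD → CHF → KRW → GBP → AUD.

1.0095 (arbitrage exists)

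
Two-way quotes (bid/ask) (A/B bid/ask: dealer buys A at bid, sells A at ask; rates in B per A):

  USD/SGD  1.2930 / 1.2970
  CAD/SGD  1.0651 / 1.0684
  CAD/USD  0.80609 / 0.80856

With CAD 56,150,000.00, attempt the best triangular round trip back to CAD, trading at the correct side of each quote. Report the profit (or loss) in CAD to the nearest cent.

Best loop CAD → SGD → USD → CAD:
CAD 56,150,000.00 × 1.0651 (sell CAD at bid) = SGD 59,805,365.00
SGD 59,805,365.00 ÷ 1.2970 (buy USD at ask) = USD 46,110,535.85
USD 46,110,535.85 ÷ 0.80856 (buy CAD at ask) = CAD 57,027,970.53

Net profit: CAD 877,970.53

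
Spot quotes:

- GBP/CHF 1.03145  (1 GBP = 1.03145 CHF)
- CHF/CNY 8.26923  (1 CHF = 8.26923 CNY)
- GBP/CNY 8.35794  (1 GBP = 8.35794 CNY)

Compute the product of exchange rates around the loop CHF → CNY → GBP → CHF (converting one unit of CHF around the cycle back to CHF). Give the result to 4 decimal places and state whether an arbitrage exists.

Around CHF → CNY → GBP → CHF: 1 × 8.26923 ÷ 8.35794 × 1.03145 = 1.020502
Product > 1; profitable direction is CHF → CNY → GBP → CHF.

1.0205 (arbitrage exists)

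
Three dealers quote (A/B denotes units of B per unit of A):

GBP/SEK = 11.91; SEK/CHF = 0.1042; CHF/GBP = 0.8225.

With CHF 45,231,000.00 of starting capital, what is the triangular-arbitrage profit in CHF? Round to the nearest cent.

Profitable loop is CHF → GBP → SEK → CHF:
CHF 45,231,000.00 × 0.8225 = GBP 37,202,497.50
GBP 37,202,497.50 × 11.91 = SEK 443,081,745.23
SEK 443,081,745.23 × 0.1042 = CHF 46,169,117.85
Profit = CHF 46,169,117.85 − CHF 45,231,000.00

Profit: CHF 938,117.85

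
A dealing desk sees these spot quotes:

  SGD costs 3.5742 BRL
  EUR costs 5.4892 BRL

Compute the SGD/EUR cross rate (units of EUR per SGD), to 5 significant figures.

1 SGD × 3.5742 = 3.5742 BRL
3.5742 BRL ÷ 5.4892 = 0.651133 EUR

SGD/EUR = 0.65113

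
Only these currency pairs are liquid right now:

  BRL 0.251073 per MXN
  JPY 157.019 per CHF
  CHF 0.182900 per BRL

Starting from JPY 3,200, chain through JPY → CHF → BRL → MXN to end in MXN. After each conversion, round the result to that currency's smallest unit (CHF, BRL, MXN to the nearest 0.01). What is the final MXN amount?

JPY 3,200 ÷ 157.019 = CHF 20.38
CHF 20.38 ÷ 0.182900 = BRL 111.43
BRL 111.43 ÷ 0.251073 = MXN 443.82

MXN 443.82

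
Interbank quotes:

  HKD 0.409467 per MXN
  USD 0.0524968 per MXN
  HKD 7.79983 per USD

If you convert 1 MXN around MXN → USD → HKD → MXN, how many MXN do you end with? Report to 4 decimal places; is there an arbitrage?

1.0000 (no arbitrage)

Around MXN → USD → HKD → MXN: 1 × 0.0524968 × 7.79983 ÷ 0.409467 = 0.999998
Product ≈ 1 (deviation 0.000%, within rounding noise).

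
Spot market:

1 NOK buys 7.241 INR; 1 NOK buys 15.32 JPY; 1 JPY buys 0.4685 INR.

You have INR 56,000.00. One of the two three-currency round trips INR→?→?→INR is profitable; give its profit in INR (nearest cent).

Profit: INR 496.07

Profitable loop is INR → JPY → NOK → INR:
INR 56,000.00 ÷ 0.4685 = JPY 119,530
JPY 119,530 ÷ 15.32 = NOK 7,802.25
NOK 7,802.25 × 7.241 = INR 56,496.07
Profit = INR 56,496.07 − INR 56,000.00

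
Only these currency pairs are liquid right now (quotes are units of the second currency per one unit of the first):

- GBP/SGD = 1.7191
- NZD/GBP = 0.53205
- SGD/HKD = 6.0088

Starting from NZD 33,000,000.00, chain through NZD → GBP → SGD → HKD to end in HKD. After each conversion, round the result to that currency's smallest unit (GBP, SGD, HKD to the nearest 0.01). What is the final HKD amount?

NZD 33,000,000.00 × 0.53205 = GBP 17,557,650.00
GBP 17,557,650.00 × 1.7191 = SGD 30,183,356.12
SGD 30,183,356.12 × 6.0088 = HKD 181,365,750.25

HKD 181,365,750.25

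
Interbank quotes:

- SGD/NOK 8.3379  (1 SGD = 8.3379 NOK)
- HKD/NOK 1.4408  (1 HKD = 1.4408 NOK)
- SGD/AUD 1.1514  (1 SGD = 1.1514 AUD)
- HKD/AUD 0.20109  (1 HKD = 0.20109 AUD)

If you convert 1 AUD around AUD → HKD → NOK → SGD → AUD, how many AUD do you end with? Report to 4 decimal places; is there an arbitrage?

Around AUD → HKD → NOK → SGD → AUD: 1 ÷ 0.20109 × 1.4408 ÷ 8.3379 × 1.1514 = 0.989425
Product < 1; profitable direction is AUD → SGD → NOK → HKD → AUD.

0.9894 (arbitrage exists)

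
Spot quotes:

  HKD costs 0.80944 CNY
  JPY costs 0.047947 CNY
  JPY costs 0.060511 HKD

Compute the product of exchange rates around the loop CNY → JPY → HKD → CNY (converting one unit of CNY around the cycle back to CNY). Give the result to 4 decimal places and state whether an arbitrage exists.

1.0215 (arbitrage exists)

Around CNY → JPY → HKD → CNY: 1 ÷ 0.047947 × 0.060511 × 0.80944 = 1.021545
Product > 1; profitable direction is CNY → JPY → HKD → CNY.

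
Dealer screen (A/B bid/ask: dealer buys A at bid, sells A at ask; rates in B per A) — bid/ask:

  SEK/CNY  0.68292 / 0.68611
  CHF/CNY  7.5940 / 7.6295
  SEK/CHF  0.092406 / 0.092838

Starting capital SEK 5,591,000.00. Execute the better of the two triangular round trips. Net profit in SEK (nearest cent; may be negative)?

Best loop SEK → CHF → CNY → SEK:
SEK 5,591,000.00 × 0.092406 (sell SEK at bid) = CHF 516,641.95
CHF 516,641.95 × 7.5940 (sell CHF at bid) = CNY 3,923,378.94
CNY 3,923,378.94 ÷ 0.68611 (buy SEK at ask) = SEK 5,718,294.35

Net profit: SEK 127,294.35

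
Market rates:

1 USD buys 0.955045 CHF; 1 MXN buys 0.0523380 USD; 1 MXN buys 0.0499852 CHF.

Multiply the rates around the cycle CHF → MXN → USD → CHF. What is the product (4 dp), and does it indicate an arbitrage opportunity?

1.0000 (no arbitrage)

Around CHF → MXN → USD → CHF: 1 ÷ 0.0499852 × 0.0523380 × 0.955045 = 0.999999
Product ≈ 1 (deviation 0.000%, within rounding noise).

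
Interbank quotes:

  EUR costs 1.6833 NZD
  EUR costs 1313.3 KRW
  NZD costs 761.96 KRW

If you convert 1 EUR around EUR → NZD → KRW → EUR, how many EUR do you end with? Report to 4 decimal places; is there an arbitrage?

Around EUR → NZD → KRW → EUR: 1 × 1.6833 × 761.96 ÷ 1313.3 = 0.976629
Product < 1; profitable direction is EUR → KRW → NZD → EUR.

0.9766 (arbitrage exists)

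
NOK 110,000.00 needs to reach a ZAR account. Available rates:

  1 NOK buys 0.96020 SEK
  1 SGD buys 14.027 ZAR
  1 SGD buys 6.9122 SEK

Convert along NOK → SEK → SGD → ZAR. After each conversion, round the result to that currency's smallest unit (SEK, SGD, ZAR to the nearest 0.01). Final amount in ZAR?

NOK 110,000.00 × 0.96020 = SEK 105,622.00
SEK 105,622.00 ÷ 6.9122 = SGD 15,280.52
SGD 15,280.52 × 14.027 = ZAR 214,339.85

ZAR 214,339.85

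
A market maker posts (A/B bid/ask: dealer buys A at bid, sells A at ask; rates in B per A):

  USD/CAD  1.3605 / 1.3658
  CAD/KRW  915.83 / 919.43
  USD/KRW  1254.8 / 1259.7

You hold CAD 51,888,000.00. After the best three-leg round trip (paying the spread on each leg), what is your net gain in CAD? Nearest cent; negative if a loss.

Best loop CAD → USD → KRW → CAD:
CAD 51,888,000.00 ÷ 1.3658 (buy USD at ask) = USD 37,990,921.07
USD 37,990,921.07 × 1254.8 (sell USD at bid) = KRW 47,671,007,761
KRW 47,671,007,761 ÷ 919.43 (buy CAD at ask) = CAD 51,848,436.27

Net result: CAD -39,563.73 (no profitable arbitrage after spreads)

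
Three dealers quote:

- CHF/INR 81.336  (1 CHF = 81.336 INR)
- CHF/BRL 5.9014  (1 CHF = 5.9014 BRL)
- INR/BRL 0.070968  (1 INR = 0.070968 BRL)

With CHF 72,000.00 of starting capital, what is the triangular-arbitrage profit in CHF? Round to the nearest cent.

Profitable loop is CHF → BRL → INR → CHF:
CHF 72,000.00 × 5.9014 = BRL 424,900.80
BRL 424,900.80 ÷ 0.070968 = INR 5,987,216.77
INR 5,987,216.77 ÷ 81.336 = CHF 73,610.91
Profit = CHF 73,610.91 − CHF 72,000.00

Profit: CHF 1,610.91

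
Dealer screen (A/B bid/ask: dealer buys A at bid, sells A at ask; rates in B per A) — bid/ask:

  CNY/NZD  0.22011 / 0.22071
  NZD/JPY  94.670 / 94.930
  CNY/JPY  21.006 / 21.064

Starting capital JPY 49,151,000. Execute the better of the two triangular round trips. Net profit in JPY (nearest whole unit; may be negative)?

Best loop JPY → NZD → CNY → JPY:
JPY 49,151,000 ÷ 94.930 (buy NZD at ask) = NZD 517,760.46
NZD 517,760.46 ÷ 0.22071 (buy CNY at ask) = CNY 2,345,885.80
CNY 2,345,885.80 × 21.006 (sell CNY at bid) = JPY 49,277,677

Net profit: JPY 126,677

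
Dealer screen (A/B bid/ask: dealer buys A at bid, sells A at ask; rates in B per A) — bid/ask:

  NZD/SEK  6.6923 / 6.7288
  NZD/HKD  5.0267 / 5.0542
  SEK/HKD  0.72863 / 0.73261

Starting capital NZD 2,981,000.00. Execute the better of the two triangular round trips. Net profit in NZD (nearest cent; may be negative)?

Best loop NZD → HKD → SEK → NZD:
NZD 2,981,000.00 × 5.0267 (sell NZD at bid) = HKD 14,984,592.70
HKD 14,984,592.70 ÷ 0.73261 (buy SEK at ask) = SEK 20,453,710.30
SEK 20,453,710.30 ÷ 6.7288 (buy NZD at ask) = NZD 3,039,726.30

Net profit: NZD 58,726.30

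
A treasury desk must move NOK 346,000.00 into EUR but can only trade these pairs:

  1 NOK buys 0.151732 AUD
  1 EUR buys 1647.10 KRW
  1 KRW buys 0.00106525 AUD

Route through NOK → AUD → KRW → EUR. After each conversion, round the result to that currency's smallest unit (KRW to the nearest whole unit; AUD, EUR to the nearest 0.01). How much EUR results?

EUR 29,921.39

NOK 346,000.00 × 0.151732 = AUD 52,499.27
AUD 52,499.27 ÷ 0.00106525 = KRW 49,283,520
KRW 49,283,520 ÷ 1647.10 = EUR 29,921.39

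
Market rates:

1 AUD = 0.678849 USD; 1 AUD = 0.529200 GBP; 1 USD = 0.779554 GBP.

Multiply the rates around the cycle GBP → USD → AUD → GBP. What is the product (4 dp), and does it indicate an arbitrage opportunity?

Around GBP → USD → AUD → GBP: 1 ÷ 0.779554 ÷ 0.678849 × 0.529200 = 1.000001
Product ≈ 1 (deviation 0.000%, within rounding noise).

1.0000 (no arbitrage)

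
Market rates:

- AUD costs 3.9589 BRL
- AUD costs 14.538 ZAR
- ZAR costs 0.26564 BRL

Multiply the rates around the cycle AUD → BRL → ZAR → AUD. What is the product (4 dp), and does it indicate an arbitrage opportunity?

1.0251 (arbitrage exists)

Around AUD → BRL → ZAR → AUD: 1 × 3.9589 ÷ 0.26564 ÷ 14.538 = 1.025124
Product > 1; profitable direction is AUD → BRL → ZAR → AUD.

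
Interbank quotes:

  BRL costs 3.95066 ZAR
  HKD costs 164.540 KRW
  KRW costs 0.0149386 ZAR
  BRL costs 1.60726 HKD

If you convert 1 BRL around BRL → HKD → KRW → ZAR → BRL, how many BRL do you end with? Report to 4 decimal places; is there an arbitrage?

1.0000 (no arbitrage)

Around BRL → HKD → KRW → ZAR → BRL: 1 × 1.60726 × 164.540 × 0.0149386 ÷ 3.95066 = 0.999995
Product ≈ 1 (deviation 0.000%, within rounding noise).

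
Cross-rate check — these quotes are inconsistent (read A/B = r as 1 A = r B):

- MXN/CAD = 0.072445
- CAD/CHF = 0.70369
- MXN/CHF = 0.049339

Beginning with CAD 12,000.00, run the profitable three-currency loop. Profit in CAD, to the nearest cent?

Profit: CAD 398.83

Profitable loop is CAD → CHF → MXN → CAD:
CAD 12,000.00 × 0.70369 = CHF 8,444.28
CHF 8,444.28 ÷ 0.049339 = MXN 171,148.18
MXN 171,148.18 × 0.072445 = CAD 12,398.83
Profit = CAD 12,398.83 − CAD 12,000.00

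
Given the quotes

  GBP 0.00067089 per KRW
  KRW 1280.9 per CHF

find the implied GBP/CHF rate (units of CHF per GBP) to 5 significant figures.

1 GBP ÷ 0.00067089 = 1490.56 KRW
1490.56 KRW ÷ 1280.9 = 1.16368 CHF

GBP/CHF = 1.1637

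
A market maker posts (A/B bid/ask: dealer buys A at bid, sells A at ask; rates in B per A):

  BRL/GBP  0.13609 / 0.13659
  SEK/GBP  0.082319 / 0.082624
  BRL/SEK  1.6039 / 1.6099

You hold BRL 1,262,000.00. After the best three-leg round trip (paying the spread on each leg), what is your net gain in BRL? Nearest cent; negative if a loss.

Net profit: BRL 29,161.16

Best loop BRL → GBP → SEK → BRL:
BRL 1,262,000.00 × 0.13609 (sell BRL at bid) = GBP 171,745.58
GBP 171,745.58 ÷ 0.082624 (buy SEK at ask) = SEK 2,078,640.35
SEK 2,078,640.35 ÷ 1.6099 (buy BRL at ask) = BRL 1,291,161.16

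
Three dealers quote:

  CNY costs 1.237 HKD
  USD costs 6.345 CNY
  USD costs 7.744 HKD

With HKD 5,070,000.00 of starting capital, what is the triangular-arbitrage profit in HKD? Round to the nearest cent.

Profitable loop is HKD → USD → CNY → HKD:
HKD 5,070,000.00 ÷ 7.744 = USD 654,700.41
USD 654,700.41 × 6.345 = CNY 4,154,074.12
CNY 4,154,074.12 × 1.237 = HKD 5,138,589.69
Profit = HKD 5,138,589.69 − HKD 5,070,000.00

Profit: HKD 68,589.69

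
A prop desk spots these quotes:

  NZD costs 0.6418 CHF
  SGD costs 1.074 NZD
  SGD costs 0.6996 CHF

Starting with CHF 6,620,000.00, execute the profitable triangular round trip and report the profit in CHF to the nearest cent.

Profitable loop is CHF → NZD → SGD → CHF:
CHF 6,620,000.00 ÷ 0.6418 = NZD 10,314,739.79
NZD 10,314,739.79 ÷ 1.074 = SGD 9,604,040.78
SGD 9,604,040.78 × 0.6996 = CHF 6,718,986.93
Profit = CHF 6,718,986.93 − CHF 6,620,000.00

Profit: CHF 98,986.93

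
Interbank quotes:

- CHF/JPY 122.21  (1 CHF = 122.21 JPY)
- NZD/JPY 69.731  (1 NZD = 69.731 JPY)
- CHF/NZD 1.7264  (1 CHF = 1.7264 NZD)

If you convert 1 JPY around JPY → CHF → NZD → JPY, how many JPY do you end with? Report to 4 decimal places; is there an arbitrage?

Around JPY → CHF → NZD → JPY: 1 ÷ 122.21 × 1.7264 × 69.731 = 0.985055
Product < 1; profitable direction is JPY → NZD → CHF → JPY.

0.9851 (arbitrage exists)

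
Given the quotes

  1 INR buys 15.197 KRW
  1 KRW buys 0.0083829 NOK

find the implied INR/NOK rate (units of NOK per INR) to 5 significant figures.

1 INR × 15.197 = 15.197 KRW
15.197 KRW × 0.0083829 = 0.127395 NOK

INR/NOK = 0.12739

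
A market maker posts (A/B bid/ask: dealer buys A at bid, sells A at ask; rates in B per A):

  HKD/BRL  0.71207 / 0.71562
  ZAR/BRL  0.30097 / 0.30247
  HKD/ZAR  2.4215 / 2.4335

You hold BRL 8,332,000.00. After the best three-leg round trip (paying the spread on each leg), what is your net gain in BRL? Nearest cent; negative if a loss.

Best loop BRL → HKD → ZAR → BRL:
BRL 8,332,000.00 ÷ 0.71562 (buy HKD at ask) = HKD 11,643,050.78
HKD 11,643,050.78 × 2.4215 (sell HKD at bid) = ZAR 28,193,647.47
ZAR 28,193,647.47 × 0.30097 (sell ZAR at bid) = BRL 8,485,442.08

Net profit: BRL 153,442.08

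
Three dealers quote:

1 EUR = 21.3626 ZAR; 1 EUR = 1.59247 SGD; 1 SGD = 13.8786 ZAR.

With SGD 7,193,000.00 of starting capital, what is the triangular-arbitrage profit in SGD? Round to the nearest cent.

Profitable loop is SGD → ZAR → EUR → SGD:
SGD 7,193,000.00 × 13.8786 = ZAR 99,828,769.80
ZAR 99,828,769.80 ÷ 21.3626 = EUR 4,673,062.73
EUR 4,673,062.73 × 1.59247 = SGD 7,441,712.20
Profit = SGD 7,441,712.20 − SGD 7,193,000.00

Profit: SGD 248,712.20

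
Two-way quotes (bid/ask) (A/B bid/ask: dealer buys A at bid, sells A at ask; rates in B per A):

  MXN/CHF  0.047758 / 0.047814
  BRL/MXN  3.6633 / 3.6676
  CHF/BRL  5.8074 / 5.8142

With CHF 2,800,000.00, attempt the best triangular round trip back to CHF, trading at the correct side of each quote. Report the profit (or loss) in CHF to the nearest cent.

Net profit: CHF 44,843.56

Best loop CHF → BRL → MXN → CHF:
CHF 2,800,000.00 × 5.8074 (sell CHF at bid) = BRL 16,260,720.00
BRL 16,260,720.00 × 3.6633 (sell BRL at bid) = MXN 59,567,895.58
MXN 59,567,895.58 × 0.047758 (sell MXN at bid) = CHF 2,844,843.56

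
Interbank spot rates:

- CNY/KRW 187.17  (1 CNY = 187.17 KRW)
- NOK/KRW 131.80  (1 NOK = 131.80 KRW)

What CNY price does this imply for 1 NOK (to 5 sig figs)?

NOK/CNY = 0.70417

1 NOK × 131.80 = 131.8 KRW
131.8 KRW ÷ 187.17 = 0.704173 CNY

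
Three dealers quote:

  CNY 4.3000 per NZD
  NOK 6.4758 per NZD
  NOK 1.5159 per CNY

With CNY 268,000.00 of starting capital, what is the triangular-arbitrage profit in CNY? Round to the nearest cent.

Profitable loop is CNY → NOK → NZD → CNY:
CNY 268,000.00 × 1.5159 = NOK 406,261.20
NOK 406,261.20 ÷ 6.4758 = NZD 62,735.29
NZD 62,735.29 × 4.3000 = CNY 269,761.75
Profit = CNY 269,761.75 − CNY 268,000.00

Profit: CNY 1,761.75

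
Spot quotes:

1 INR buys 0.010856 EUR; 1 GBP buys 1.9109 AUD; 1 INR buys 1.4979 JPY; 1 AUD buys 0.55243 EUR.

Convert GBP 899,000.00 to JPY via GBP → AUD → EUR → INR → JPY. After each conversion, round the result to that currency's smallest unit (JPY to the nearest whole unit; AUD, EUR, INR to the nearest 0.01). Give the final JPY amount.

JPY 130,944,691

GBP 899,000.00 × 1.9109 = AUD 1,717,899.10
AUD 1,717,899.10 × 0.55243 = EUR 949,019.00
EUR 949,019.00 ÷ 0.010856 = INR 87,418,846.72
INR 87,418,846.72 × 1.4979 = JPY 130,944,691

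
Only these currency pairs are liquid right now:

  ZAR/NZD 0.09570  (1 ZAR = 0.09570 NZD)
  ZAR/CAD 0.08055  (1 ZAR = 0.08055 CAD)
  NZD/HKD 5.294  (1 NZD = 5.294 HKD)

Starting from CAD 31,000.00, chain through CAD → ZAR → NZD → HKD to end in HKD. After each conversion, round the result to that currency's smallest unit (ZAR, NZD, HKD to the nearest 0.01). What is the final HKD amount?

CAD 31,000.00 ÷ 0.08055 = ZAR 384,854.13
ZAR 384,854.13 × 0.09570 = NZD 36,830.54
NZD 36,830.54 × 5.294 = HKD 194,980.88

HKD 194,980.88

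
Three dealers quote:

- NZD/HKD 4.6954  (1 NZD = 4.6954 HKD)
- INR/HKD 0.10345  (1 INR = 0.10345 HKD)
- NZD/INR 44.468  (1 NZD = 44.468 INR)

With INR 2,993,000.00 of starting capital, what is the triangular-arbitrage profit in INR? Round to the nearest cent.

Profitable loop is INR → NZD → HKD → INR:
INR 2,993,000.00 ÷ 44.468 = NZD 67,306.83
NZD 67,306.83 × 4.6954 = HKD 316,032.48
HKD 316,032.48 ÷ 0.10345 = INR 3,054,929.70
Profit = INR 3,054,929.70 − INR 2,993,000.00

Profit: INR 61,929.70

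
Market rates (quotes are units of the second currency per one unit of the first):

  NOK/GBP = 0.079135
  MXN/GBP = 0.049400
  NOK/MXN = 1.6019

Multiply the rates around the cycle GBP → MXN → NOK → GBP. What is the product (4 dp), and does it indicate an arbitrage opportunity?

Around GBP → MXN → NOK → GBP: 1 ÷ 0.049400 ÷ 1.6019 × 0.079135 = 1.000014
Product ≈ 1 (deviation 0.001%, within rounding noise).

1.0000 (no arbitrage)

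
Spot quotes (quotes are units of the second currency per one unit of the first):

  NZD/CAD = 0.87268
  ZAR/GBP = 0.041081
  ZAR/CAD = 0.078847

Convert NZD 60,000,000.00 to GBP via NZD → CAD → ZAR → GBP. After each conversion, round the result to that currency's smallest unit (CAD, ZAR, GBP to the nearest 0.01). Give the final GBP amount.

GBP 27,281,114.37

NZD 60,000,000.00 × 0.87268 = CAD 52,360,800.00
CAD 52,360,800.00 ÷ 0.078847 = ZAR 664,081,068.40
ZAR 664,081,068.40 × 0.041081 = GBP 27,281,114.37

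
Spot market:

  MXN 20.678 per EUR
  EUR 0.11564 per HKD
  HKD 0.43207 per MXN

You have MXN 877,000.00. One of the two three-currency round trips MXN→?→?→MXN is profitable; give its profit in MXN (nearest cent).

Profitable loop is MXN → HKD → EUR → MXN:
MXN 877,000.00 × 0.43207 = HKD 378,925.39
HKD 378,925.39 × 0.11564 = EUR 43,818.93
EUR 43,818.93 × 20.678 = MXN 906,087.88
Profit = MXN 906,087.88 − MXN 877,000.00

Profit: MXN 29,087.88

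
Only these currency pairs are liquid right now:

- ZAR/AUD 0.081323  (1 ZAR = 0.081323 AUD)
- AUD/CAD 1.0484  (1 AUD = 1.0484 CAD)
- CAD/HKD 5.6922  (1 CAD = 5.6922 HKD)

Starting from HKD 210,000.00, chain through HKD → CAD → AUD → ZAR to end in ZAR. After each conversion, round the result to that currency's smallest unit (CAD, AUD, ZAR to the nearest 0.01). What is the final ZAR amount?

HKD 210,000.00 ÷ 5.6922 = CAD 36,892.59
CAD 36,892.59 ÷ 1.0484 = AUD 35,189.42
AUD 35,189.42 ÷ 0.081323 = ZAR 432,711.78

ZAR 432,711.78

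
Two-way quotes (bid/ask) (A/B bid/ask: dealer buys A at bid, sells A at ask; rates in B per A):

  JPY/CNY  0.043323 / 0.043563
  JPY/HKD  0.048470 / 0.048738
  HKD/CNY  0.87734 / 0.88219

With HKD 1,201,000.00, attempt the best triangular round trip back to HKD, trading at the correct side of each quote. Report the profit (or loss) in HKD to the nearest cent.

Best loop HKD → JPY → CNY → HKD:
HKD 1,201,000.00 ÷ 0.048738 (buy JPY at ask) = JPY 24,641,963
JPY 24,641,963 × 0.043323 (sell JPY at bid) = CNY 1,067,563.77
CNY 1,067,563.77 ÷ 0.88219 (buy HKD at ask) = HKD 1,210,129.08

Net profit: HKD 9,129.08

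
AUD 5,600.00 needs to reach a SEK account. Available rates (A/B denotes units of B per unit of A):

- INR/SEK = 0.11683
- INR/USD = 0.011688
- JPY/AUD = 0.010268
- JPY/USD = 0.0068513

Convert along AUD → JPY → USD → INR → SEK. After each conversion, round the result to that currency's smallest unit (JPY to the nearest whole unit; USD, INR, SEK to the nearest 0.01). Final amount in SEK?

SEK 37,349.92

AUD 5,600.00 ÷ 0.010268 = JPY 545,384
JPY 545,384 × 0.0068513 = USD 3,736.59
USD 3,736.59 ÷ 0.011688 = INR 319,694.56
INR 319,694.56 × 0.11683 = SEK 37,349.92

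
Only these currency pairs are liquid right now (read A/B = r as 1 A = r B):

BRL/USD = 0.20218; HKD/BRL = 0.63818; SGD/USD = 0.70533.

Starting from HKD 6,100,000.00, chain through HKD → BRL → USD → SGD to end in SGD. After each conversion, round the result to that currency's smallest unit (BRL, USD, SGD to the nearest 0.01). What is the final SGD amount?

HKD 6,100,000.00 × 0.63818 = BRL 3,892,898.00
BRL 3,892,898.00 × 0.20218 = USD 787,066.12
USD 787,066.12 ÷ 0.70533 = SGD 1,115,883.52

SGD 1,115,883.52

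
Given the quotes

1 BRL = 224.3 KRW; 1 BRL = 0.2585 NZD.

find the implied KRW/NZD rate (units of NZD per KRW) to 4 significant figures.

1 KRW ÷ 224.3 = 0.00445831 BRL
0.00445831 BRL × 0.2585 = 0.00115247 NZD

KRW/NZD = 0.001152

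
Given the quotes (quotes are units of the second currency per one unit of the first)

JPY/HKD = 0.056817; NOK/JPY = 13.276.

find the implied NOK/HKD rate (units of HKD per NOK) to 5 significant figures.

1 NOK × 13.276 = 13.276 JPY
13.276 JPY × 0.056817 = 0.754302 HKD

NOK/HKD = 0.75430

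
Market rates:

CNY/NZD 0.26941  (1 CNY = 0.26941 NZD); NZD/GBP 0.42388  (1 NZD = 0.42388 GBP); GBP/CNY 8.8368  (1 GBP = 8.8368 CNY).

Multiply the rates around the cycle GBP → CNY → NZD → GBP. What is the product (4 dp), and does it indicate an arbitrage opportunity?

Around GBP → CNY → NZD → GBP: 1 × 8.8368 × 0.26941 × 0.42388 = 1.009141
Product > 1; profitable direction is GBP → CNY → NZD → GBP.

1.0091 (arbitrage exists)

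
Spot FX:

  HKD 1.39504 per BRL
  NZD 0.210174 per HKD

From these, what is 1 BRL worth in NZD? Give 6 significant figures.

BRL/NZD = 0.293201

1 BRL × 1.39504 = 1.39504 HKD
1.39504 HKD × 0.210174 = 0.293201 NZD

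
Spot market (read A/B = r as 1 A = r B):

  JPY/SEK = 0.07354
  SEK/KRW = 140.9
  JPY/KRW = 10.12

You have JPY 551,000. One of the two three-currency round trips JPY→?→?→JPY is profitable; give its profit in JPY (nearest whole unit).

Profit: JPY 13,164

Profitable loop is JPY → SEK → KRW → JPY:
JPY 551,000 × 0.07354 = SEK 40,520.54
SEK 40,520.54 × 140.9 = KRW 5,709,344
KRW 5,709,344 ÷ 10.12 = JPY 564,164
Profit = JPY 564,164 − JPY 551,000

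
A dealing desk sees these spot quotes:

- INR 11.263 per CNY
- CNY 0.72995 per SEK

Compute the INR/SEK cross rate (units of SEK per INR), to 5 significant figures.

1 INR ÷ 11.263 = 0.0887863 CNY
0.0887863 CNY ÷ 0.72995 = 0.121633 SEK

INR/SEK = 0.12163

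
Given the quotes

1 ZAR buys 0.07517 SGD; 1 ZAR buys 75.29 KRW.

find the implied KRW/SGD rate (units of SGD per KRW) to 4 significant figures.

KRW/SGD = 0.0009984

1 KRW ÷ 75.29 = 0.013282 ZAR
0.013282 ZAR × 0.07517 = 0.000998406 SGD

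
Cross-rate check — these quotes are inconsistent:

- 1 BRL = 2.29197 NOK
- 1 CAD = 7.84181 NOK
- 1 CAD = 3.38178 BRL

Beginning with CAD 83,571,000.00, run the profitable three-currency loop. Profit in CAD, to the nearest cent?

Profitable loop is CAD → NOK → BRL → CAD:
CAD 83,571,000.00 × 7.84181 = NOK 655,347,903.51
NOK 655,347,903.51 ÷ 2.29197 = BRL 285,932,147.24
BRL 285,932,147.24 ÷ 3.38178 = CAD 84,550,783.09
Profit = CAD 84,550,783.09 − CAD 83,571,000.00

Profit: CAD 979,783.09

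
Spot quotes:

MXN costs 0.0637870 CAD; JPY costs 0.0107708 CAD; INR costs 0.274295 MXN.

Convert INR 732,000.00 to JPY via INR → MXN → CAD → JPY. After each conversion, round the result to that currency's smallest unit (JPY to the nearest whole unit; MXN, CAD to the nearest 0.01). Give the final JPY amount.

JPY 1,189,086

INR 732,000.00 × 0.274295 = MXN 200,783.94
MXN 200,783.94 × 0.0637870 = CAD 12,807.41
CAD 12,807.41 ÷ 0.0107708 = JPY 1,189,086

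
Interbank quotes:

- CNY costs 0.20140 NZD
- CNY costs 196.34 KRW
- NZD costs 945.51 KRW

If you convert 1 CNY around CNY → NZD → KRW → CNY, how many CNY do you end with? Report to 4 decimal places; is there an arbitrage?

0.9699 (arbitrage exists)

Around CNY → NZD → KRW → CNY: 1 × 0.20140 × 945.51 ÷ 196.34 = 0.969877
Product < 1; profitable direction is CNY → KRW → NZD → CNY.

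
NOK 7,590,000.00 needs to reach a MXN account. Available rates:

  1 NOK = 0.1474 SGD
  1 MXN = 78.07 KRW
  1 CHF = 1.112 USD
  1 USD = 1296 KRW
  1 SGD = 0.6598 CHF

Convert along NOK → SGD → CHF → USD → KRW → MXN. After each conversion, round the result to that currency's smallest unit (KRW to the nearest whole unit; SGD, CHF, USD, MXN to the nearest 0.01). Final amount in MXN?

NOK 7,590,000.00 × 0.1474 = SGD 1,118,766.00
SGD 1,118,766.00 × 0.6598 = CHF 738,161.81
CHF 738,161.81 × 1.112 = USD 820,835.93
USD 820,835.93 × 1296 = KRW 1,063,803,365
KRW 1,063,803,365 ÷ 78.07 = MXN 13,626,275.97

MXN 13,626,275.97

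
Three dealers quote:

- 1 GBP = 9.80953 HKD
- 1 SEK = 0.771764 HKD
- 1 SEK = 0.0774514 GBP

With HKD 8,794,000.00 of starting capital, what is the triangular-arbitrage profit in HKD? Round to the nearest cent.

Profit: HKD 138,921.25

Profitable loop is HKD → GBP → SEK → HKD:
HKD 8,794,000.00 ÷ 9.80953 = GBP 896,475.16
GBP 896,475.16 ÷ 0.0774514 = SEK 11,574,679.89
SEK 11,574,679.89 × 0.771764 = HKD 8,932,921.25
Profit = HKD 8,932,921.25 − HKD 8,794,000.00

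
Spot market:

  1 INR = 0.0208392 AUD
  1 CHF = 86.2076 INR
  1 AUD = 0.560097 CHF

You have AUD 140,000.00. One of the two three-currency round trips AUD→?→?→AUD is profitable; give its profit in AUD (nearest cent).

Profitable loop is AUD → CHF → INR → AUD:
AUD 140,000.00 × 0.560097 = CHF 78,413.58
CHF 78,413.58 × 86.2076 = INR 6,759,846.54
INR 6,759,846.54 × 0.0208392 = AUD 140,869.79
Profit = AUD 140,869.79 − AUD 140,000.00

Profit: AUD 869.79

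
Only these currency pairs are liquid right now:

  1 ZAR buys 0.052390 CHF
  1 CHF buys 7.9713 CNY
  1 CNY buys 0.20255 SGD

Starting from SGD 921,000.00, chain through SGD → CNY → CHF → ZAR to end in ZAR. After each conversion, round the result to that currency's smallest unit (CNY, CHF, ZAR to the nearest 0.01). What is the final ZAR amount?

ZAR 10,888,043.14

SGD 921,000.00 ÷ 0.20255 = CNY 4,547,025.43
CNY 4,547,025.43 ÷ 7.9713 = CHF 570,424.58
CHF 570,424.58 ÷ 0.052390 = ZAR 10,888,043.14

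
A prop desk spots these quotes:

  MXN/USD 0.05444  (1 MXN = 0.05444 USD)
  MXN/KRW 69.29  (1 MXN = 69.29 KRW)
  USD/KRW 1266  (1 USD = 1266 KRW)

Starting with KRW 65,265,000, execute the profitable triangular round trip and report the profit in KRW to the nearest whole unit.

Profit: KRW 349,388

Profitable loop is KRW → USD → MXN → KRW:
KRW 65,265,000 ÷ 1266 = USD 51,552.13
USD 51,552.13 ÷ 0.05444 = MXN 946,953.21
MXN 946,953.21 × 69.29 = KRW 65,614,388
Profit = KRW 65,614,388 − KRW 65,265,000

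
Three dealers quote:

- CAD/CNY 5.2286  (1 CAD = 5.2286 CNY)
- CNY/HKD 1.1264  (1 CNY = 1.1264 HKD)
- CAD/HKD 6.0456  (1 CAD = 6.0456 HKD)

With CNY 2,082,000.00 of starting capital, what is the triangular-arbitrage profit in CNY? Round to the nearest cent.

Profitable loop is CNY → CAD → HKD → CNY:
CNY 2,082,000.00 ÷ 5.2286 = CAD 398,194.55
CAD 398,194.55 × 6.0456 = HKD 2,407,324.94
HKD 2,407,324.94 ÷ 1.1264 = CNY 2,137,184.79
Profit = CNY 2,137,184.79 − CNY 2,082,000.00

Profit: CNY 55,184.79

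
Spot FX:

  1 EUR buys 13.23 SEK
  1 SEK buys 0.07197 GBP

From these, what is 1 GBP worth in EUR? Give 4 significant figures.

GBP/EUR = 1.050

1 GBP ÷ 0.07197 = 13.8947 SEK
13.8947 SEK ÷ 13.23 = 1.05024 EUR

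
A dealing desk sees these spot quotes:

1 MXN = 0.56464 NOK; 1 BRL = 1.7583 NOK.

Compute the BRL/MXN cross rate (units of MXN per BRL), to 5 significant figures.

BRL/MXN = 3.1140

1 BRL × 1.7583 = 1.7583 NOK
1.7583 NOK ÷ 0.56464 = 3.11402 MXN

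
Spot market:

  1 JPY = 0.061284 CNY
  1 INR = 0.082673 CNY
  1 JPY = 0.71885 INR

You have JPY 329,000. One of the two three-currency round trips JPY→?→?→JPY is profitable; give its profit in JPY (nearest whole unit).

Profit: JPY 10,267

Profitable loop is JPY → CNY → INR → JPY:
JPY 329,000 × 0.061284 = CNY 20,162.44
CNY 20,162.44 ÷ 0.082673 = INR 243,881.75
INR 243,881.75 ÷ 0.71885 = JPY 339,267
Profit = JPY 339,267 − JPY 329,000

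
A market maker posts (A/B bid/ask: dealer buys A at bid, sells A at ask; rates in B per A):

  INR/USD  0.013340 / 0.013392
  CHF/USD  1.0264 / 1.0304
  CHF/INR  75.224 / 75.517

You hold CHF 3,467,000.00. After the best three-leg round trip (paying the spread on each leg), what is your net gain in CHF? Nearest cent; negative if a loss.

Best loop CHF → USD → INR → CHF:
CHF 3,467,000.00 × 1.0264 (sell CHF at bid) = USD 3,558,528.80
USD 3,558,528.80 ÷ 0.013392 (buy INR at ask) = INR 265,720,489.84
INR 265,720,489.84 ÷ 75.517 (buy CHF at ask) = CHF 3,518,684.40

Net profit: CHF 51,684.40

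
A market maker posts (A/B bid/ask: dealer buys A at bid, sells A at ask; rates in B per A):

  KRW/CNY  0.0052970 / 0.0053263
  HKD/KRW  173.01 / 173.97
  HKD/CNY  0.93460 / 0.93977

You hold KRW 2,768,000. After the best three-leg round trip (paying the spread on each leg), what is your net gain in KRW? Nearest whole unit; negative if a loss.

Net profit: KRW 23,849

Best loop KRW → HKD → CNY → KRW:
KRW 2,768,000 ÷ 173.97 (buy HKD at ask) = HKD 15,910.79
HKD 15,910.79 × 0.93460 (sell HKD at bid) = CNY 14,870.22
CNY 14,870.22 ÷ 0.0053263 (buy KRW at ask) = KRW 2,791,849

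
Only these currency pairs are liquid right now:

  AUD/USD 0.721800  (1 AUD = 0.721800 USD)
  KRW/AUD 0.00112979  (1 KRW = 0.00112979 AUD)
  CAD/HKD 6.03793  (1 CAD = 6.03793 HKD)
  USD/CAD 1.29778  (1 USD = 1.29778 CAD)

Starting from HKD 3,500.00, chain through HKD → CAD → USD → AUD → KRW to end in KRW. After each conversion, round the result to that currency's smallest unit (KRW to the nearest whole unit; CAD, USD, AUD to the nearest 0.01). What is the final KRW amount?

HKD 3,500.00 ÷ 6.03793 = CAD 579.67
CAD 579.67 ÷ 1.29778 = USD 446.66
USD 446.66 ÷ 0.721800 = AUD 618.81
AUD 618.81 ÷ 0.00112979 = KRW 547,721

KRW 547,721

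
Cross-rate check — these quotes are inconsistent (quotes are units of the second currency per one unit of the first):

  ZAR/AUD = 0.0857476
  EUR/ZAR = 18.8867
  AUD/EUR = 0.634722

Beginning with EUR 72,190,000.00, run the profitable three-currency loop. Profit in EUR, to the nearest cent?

Profitable loop is EUR → ZAR → AUD → EUR:
EUR 72,190,000.00 × 18.8867 = ZAR 1,363,430,873.00
ZAR 1,363,430,873.00 × 0.0857476 = AUD 116,910,925.13
AUD 116,910,925.13 × 0.634722 = EUR 74,205,936.22
Profit = EUR 74,205,936.22 − EUR 72,190,000.00

Profit: EUR 2,015,936.22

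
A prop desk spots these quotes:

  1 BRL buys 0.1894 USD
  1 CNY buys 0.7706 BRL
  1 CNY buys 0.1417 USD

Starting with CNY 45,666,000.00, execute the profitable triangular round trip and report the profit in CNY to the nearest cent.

Profitable loop is CNY → BRL → USD → CNY:
CNY 45,666,000.00 × 0.7706 = BRL 35,190,219.60
BRL 35,190,219.60 × 0.1894 = USD 6,665,027.59
USD 6,665,027.59 ÷ 0.1417 = CNY 47,036,186.25
Profit = CNY 47,036,186.25 − CNY 45,666,000.00

Profit: CNY 1,370,186.25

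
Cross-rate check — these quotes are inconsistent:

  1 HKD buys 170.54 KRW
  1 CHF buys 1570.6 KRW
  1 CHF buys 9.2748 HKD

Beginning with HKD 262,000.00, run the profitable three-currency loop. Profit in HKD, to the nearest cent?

Profitable loop is HKD → KRW → CHF → HKD:
HKD 262,000.00 × 170.54 = KRW 44,681,480
KRW 44,681,480 ÷ 1570.6 = CHF 28,448.67
CHF 28,448.67 × 9.2748 = HKD 263,855.72
Profit = HKD 263,855.72 − HKD 262,000.00

Profit: HKD 1,855.72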